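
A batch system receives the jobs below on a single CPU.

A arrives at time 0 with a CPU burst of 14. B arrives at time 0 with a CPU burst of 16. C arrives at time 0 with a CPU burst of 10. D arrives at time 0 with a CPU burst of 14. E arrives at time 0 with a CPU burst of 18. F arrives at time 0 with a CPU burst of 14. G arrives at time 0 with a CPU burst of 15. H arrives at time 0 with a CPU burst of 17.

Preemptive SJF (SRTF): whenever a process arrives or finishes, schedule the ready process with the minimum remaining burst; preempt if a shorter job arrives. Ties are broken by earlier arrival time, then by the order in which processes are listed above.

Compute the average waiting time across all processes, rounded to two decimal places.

Timeline: | C 0-10 | A 10-24 | D 24-38 | F 38-52 | G 52-67 | B 67-83 | H 83-100 | E 100-118 |
Completion: A=24  B=83  C=10  D=38  E=118  F=52  G=67  H=100
Turnaround (C−A): A=24  B=83  C=10  D=38  E=118  F=52  G=67  H=100
Waiting times: A=10, B=67, C=0, D=24, E=100, F=38, G=52, H=83
Average waiting = (10+67+0+24+100+38+52+83) / 8 = 374/8 = 46.75

46.75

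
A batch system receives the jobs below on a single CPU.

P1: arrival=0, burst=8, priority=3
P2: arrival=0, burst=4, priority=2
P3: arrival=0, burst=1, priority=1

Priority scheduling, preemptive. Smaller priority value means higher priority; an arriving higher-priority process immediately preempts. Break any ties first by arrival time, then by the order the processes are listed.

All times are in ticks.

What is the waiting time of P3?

0

Schedule: | P3 0-1 | P2 1-5 | P1 5-13 |
Completion: P1=13  P2=5  P3=1
Waiting(P3) = turnaround − burst = 1 − 1 = 0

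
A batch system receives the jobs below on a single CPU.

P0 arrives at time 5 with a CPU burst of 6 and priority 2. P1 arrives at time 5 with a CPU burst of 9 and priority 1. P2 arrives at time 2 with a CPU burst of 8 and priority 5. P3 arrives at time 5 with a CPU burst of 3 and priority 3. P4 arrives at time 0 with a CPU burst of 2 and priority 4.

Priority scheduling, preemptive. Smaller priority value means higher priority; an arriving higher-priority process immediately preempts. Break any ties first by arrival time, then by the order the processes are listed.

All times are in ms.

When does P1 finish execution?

Gantt: | P4 0-2 | P2 2-5 | P1 5-14 | P0 14-20 | P3 20-23 | P2 23-28 |
Completion: P0=20  P1=14  P2=28  P3=23  P4=2

14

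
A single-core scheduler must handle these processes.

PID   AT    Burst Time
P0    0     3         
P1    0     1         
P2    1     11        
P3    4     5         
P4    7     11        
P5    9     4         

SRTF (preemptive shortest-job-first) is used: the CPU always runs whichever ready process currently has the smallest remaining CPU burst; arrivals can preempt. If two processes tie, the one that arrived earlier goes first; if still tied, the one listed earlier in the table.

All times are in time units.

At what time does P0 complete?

Timeline: | P1 0-1 | P0 1-4 | P3 4-9 | P5 9-13 | P2 13-24 | P4 24-35 |
Completion: P0=4  P1=1  P2=24  P3=9  P4=35  P5=13

4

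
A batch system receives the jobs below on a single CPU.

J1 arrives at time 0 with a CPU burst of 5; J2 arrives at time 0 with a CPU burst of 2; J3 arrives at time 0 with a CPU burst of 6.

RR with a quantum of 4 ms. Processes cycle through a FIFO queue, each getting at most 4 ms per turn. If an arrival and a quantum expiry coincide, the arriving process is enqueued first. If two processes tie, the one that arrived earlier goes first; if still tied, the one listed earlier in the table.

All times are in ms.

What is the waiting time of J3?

7

Timeline: | J1 0-4 | J2 4-6 | J3 6-10 | J1 10-11 | J3 11-13 |
Completion: J1=11  J2=6  J3=13
Waiting(J3) = turnaround − burst = 13 − 6 = 7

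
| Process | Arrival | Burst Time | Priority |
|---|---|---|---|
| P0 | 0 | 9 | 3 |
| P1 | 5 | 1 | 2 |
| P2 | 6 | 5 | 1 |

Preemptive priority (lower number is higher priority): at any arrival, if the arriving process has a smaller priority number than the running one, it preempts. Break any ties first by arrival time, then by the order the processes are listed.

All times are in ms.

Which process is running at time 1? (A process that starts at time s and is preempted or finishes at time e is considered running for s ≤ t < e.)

P0

Gantt: | P0 0-5 | P1 5-6 | P2 6-11 | P0 11-15 |
Completion: P0=15  P1=6  P2=11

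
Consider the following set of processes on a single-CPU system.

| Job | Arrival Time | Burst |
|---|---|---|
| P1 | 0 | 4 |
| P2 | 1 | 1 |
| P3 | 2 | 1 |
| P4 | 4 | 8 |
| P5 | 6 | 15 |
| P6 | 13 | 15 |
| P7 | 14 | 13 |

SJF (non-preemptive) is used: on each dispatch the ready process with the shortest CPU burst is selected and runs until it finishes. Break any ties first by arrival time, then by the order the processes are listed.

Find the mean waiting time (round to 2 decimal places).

8.29

Gantt: | P1 0-4 | P2 4-5 | P3 5-6 | P4 6-14 | P7 14-27 | P5 27-42 | P6 42-57 |
Completion: P1=4  P2=5  P3=6  P4=14  P5=42  P6=57  P7=27
Turnaround (C−A): P1=4  P2=4  P3=4  P4=10  P5=36  P6=44  P7=13
Waiting times: P1=0, P2=3, P3=3, P4=2, P5=21, P6=29, P7=0
Average waiting = (0+3+3+2+21+29+0) / 7 = 58/7 = 8.29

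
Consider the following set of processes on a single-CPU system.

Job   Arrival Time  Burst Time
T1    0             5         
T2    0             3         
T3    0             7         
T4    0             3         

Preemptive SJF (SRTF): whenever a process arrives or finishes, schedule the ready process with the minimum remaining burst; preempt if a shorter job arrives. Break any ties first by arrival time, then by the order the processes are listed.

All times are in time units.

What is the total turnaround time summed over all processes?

Timeline: | T2 0-3 | T4 3-6 | T1 6-11 | T3 11-18 |
Completion: T1=11  T2=3  T3=18  T4=6
Turnaround = completion − arrival: T1=11, T2=3, T3=18, T4=6
Total turnaround = 11 + 3 + 18 + 6 = 38

38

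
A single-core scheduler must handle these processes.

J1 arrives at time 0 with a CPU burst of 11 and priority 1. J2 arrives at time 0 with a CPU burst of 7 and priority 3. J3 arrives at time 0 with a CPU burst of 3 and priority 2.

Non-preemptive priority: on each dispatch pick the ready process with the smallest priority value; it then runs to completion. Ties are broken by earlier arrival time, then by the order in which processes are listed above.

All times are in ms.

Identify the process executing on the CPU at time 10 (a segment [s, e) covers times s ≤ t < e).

Schedule: | J1 0-11 | J3 11-14 | J2 14-21 |
Completion: J1=11  J2=21  J3=14
Turnaround (C−A): J1=11  J2=21  J3=14

J1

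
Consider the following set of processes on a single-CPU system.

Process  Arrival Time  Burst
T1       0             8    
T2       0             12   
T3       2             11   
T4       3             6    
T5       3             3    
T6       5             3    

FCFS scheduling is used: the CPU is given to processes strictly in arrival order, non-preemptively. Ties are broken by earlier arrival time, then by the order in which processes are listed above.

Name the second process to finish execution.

T2

Timeline: | T1 0-8 | T2 8-20 | T3 20-31 | T4 31-37 | T5 37-40 | T6 40-43 |
Completion: T1=8  T2=20  T3=31  T4=37  T5=40  T6=43
Turnaround (C−A): T1=8  T2=20  T3=29  T4=34  T5=37  T6=38
Finish order: T1 → T2 → T3 → T4 → T5 → T6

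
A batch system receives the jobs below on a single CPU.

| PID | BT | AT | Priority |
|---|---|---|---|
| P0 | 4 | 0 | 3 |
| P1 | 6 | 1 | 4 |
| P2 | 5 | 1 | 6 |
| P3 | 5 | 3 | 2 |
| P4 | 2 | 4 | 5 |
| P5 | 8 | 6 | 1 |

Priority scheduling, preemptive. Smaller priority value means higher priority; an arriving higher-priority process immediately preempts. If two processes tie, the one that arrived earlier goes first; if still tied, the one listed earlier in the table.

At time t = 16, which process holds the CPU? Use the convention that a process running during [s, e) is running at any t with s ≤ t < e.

P0

Gantt: | P0 0-3 | P3 3-6 | P5 6-14 | P3 14-16 | P0 16-17 | P1 17-23 | P4 23-25 | P2 25-30 |
Completion: P0=17  P1=23  P2=30  P3=16  P4=25  P5=14
Turnaround (C−A): P0=17  P1=22  P2=29  P3=13  P4=21  P5=8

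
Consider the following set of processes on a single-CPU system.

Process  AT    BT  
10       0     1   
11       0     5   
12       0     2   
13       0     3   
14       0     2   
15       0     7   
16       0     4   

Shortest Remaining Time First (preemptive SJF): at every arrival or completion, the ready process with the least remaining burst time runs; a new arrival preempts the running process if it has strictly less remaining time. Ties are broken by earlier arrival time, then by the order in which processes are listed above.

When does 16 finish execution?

Timeline: | 10 0-1 | 12 1-3 | 14 3-5 | 13 5-8 | 16 8-12 | 11 12-17 | 15 17-24 |
Completion: 10=1  11=17  12=3  13=8  14=5  15=24  16=12
Turnaround (C−A): 10=1  11=17  12=3  13=8  14=5  15=24  16=12

12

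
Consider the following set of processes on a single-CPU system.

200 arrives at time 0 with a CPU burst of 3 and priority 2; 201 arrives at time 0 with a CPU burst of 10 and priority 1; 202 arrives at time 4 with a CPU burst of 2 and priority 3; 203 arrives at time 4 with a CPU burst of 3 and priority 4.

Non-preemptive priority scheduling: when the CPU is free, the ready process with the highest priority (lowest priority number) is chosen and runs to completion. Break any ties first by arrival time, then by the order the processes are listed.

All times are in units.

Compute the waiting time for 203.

Gantt: | 201 0-10 | 200 10-13 | 202 13-15 | 203 15-18 |
Completion: 200=13  201=10  202=15  203=18
Turnaround (C−A): 200=13  201=10  202=11  203=14
Waiting(203) = turnaround − burst = 14 − 3 = 11

11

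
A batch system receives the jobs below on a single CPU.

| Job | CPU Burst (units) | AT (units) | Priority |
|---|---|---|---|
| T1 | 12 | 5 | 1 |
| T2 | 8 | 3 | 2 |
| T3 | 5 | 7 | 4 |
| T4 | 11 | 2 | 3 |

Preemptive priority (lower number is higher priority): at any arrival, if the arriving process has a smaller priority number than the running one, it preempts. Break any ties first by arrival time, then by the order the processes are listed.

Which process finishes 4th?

Gantt: | idle 0-2 | T4 2-3 | T2 3-5 | T1 5-17 | T2 17-23 | T4 23-33 | T3 33-38 |
Completion: T1=17  T2=23  T3=38  T4=33
Turnaround (C−A): T1=12  T2=20  T3=31  T4=31
Finish order: T1 → T2 → T4 → T3

T3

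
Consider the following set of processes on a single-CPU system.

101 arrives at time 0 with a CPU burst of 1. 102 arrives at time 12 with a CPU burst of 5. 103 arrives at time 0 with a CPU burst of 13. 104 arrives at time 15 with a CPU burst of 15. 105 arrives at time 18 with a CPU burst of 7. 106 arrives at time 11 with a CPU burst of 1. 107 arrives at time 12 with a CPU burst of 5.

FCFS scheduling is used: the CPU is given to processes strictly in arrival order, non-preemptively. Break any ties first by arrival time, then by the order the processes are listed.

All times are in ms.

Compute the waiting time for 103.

Schedule: | 101 0-1 | 103 1-14 | 106 14-15 | 102 15-20 | 107 20-25 | 104 25-40 | 105 40-47 |
Completion: 101=1  102=20  103=14  104=40  105=47  106=15  107=25
Turnaround (C−A): 101=1  102=8  103=14  104=25  105=29  106=4  107=13
Waiting(103) = turnaround − burst = 14 − 13 = 1

1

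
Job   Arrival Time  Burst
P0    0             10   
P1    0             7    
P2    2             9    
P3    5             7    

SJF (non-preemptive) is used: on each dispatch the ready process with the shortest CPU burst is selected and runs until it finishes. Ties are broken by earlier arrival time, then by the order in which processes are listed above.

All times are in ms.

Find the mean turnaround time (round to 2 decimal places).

17.50

Gantt: | P1 0-7 | P3 7-14 | P2 14-23 | P0 23-33 |
Completion: P0=33  P1=7  P2=23  P3=14
Turnaround times: P0=33, P1=7, P2=21, P3=9
Average turnaround = (33+7+21+9) / 4 = 70/4 = 17.50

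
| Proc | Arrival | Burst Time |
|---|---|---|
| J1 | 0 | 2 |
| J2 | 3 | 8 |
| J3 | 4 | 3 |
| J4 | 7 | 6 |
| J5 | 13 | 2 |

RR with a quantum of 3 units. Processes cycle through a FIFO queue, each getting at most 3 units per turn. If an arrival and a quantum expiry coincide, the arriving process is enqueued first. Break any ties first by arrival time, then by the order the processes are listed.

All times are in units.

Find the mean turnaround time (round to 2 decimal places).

Schedule: | J1 0-2 | idle 2-3 | J2 3-6 | J3 6-9 | J2 9-12 | J4 12-15 | J2 15-17 | J5 17-19 | J4 19-22 |
Completion: J1=2  J2=17  J3=9  J4=22  J5=19
Turnaround (C−A): J1=2  J2=14  J3=5  J4=15  J5=6
Turnaround times: J1=2, J2=14, J3=5, J4=15, J5=6
Average turnaround = (2+14+5+15+6) / 5 = 42/5 = 8.40

8.40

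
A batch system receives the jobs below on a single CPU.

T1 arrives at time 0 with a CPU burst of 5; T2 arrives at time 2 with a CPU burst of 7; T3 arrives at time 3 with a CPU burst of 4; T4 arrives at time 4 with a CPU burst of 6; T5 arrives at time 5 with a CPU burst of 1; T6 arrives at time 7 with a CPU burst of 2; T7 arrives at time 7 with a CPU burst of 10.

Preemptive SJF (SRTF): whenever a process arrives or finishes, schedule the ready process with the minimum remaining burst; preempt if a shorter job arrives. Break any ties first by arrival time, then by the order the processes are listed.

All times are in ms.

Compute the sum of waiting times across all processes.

47

Schedule: | T1 0-5 | T5 5-6 | T3 6-7 | T6 7-9 | T3 9-12 | T4 12-18 | T2 18-25 | T7 25-35 |
Completion: T1=5  T2=25  T3=12  T4=18  T5=6  T6=9  T7=35
Turnaround (C−A): T1=5  T2=23  T3=9  T4=14  T5=1  T6=2  T7=28
Waiting = turnaround − burst: T1=0, T2=16, T3=5, T4=8, T5=0, T6=0, T7=18
Total waiting = 0 + 16 + 5 + 8 + 0 + 0 + 18 = 47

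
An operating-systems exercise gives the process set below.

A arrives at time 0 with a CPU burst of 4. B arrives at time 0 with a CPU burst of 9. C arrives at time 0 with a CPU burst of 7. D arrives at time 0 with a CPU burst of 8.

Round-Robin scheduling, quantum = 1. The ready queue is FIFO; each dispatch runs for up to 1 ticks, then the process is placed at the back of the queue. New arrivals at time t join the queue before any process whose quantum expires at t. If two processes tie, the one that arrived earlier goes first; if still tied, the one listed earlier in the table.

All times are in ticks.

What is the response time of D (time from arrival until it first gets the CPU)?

3

Gantt: | A 0-1 | B 1-2 | C 2-3 | D 3-4 | A 4-5 | B 5-6 | C 6-7 | D 7-8 | A 8-9 | B 9-10 | C 10-11 | D 11-12 | A 12-13 | B 13-14 | C 14-15 | D 15-16 | B 16-17 | C 17-18 | D 18-19 | B 19-20 | C 20-21 | D 21-22 | B 22-23 | C 23-24 | D 24-25 | B 25-26 | D 26-27 | B 27-28 |
Completion: A=13  B=28  C=24  D=27
Turnaround (C−A): A=13  B=28  C=24  D=27
Response(D) = first start − arrival = 3 − 0 = 3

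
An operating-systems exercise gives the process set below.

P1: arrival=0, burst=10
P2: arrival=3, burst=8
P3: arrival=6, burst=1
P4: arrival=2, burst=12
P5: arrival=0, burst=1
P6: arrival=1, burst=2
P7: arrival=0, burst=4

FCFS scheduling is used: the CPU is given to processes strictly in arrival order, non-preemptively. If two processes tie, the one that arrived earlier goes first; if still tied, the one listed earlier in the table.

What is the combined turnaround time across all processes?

145

Gantt: | P1 0-10 | P5 10-11 | P7 11-15 | P6 15-17 | P4 17-29 | P2 29-37 | P3 37-38 |
Completion: P1=10  P2=37  P3=38  P4=29  P5=11  P6=17  P7=15
Turnaround (C−A): P1=10  P2=34  P3=32  P4=27  P5=11  P6=16  P7=15
Turnaround = completion − arrival: P1=10, P2=34, P3=32, P4=27, P5=11, P6=16, P7=15
Total turnaround = 10 + 34 + 32 + 27 + 11 + 16 + 15 = 145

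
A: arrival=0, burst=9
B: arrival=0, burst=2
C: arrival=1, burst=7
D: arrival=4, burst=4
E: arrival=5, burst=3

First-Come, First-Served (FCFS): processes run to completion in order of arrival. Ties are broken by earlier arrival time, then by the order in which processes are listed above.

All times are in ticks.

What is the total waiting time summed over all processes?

Timeline: | A 0-9 | B 9-11 | C 11-18 | D 18-22 | E 22-25 |
Completion: A=9  B=11  C=18  D=22  E=25
Turnaround (C−A): A=9  B=11  C=17  D=18  E=20
Waiting = turnaround − burst: A=0, B=9, C=10, D=14, E=17
Total waiting = 0 + 9 + 10 + 14 + 17 = 50

50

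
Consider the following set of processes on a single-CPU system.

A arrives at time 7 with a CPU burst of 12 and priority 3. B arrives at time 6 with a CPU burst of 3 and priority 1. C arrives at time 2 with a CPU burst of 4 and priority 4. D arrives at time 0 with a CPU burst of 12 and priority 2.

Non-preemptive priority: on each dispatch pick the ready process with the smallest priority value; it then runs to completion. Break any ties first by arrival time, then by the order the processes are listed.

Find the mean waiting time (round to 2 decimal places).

9.75

Gantt: | D 0-12 | B 12-15 | A 15-27 | C 27-31 |
Completion: A=27  B=15  C=31  D=12
Turnaround (C−A): A=20  B=9  C=29  D=12
Waiting times: A=8, B=6, C=25, D=0
Average waiting = (8+6+25+0) / 4 = 39/4 = 9.75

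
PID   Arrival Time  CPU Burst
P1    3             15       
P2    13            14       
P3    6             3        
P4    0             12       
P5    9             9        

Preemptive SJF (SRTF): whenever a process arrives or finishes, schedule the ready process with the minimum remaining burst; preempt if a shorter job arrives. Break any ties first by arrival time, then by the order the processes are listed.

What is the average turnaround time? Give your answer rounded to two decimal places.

21.60

Gantt: | P4 0-6 | P3 6-9 | P4 9-15 | P5 15-24 | P2 24-38 | P1 38-53 |
Completion: P1=53  P2=38  P3=9  P4=15  P5=24
Turnaround (C−A): P1=50  P2=25  P3=3  P4=15  P5=15
Turnaround times: P1=50, P2=25, P3=3, P4=15, P5=15
Average turnaround = (50+25+3+15+15) / 5 = 108/5 = 21.60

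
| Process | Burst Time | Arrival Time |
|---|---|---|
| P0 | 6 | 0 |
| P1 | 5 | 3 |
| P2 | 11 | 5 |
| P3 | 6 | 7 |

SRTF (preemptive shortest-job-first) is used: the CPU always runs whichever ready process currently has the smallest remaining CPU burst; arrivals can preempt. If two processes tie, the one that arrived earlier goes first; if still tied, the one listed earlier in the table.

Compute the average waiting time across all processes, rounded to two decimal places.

Gantt: | P0 0-6 | P1 6-11 | P3 11-17 | P2 17-28 |
Completion: P0=6  P1=11  P2=28  P3=17
Waiting times: P0=0, P1=3, P2=12, P3=4
Average waiting = (0+3+12+4) / 4 = 19/4 = 4.75

4.75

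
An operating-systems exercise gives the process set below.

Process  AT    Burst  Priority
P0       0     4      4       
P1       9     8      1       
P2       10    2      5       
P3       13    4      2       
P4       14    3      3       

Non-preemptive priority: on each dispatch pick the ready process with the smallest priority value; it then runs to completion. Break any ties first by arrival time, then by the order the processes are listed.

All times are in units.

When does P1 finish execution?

Schedule: | P0 0-4 | idle 4-9 | P1 9-17 | P3 17-21 | P4 21-24 | P2 24-26 |
Completion: P0=4  P1=17  P2=26  P3=21  P4=24

17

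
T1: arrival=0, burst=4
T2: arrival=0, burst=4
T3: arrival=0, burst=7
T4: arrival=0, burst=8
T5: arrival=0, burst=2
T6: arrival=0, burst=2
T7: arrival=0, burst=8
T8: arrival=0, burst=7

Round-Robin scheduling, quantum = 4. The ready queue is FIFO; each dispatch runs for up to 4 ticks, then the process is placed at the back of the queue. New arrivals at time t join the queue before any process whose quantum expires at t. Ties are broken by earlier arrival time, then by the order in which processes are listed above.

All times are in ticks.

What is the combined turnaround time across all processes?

Timeline: | T1 0-4 | T2 4-8 | T3 8-12 | T4 12-16 | T5 16-18 | T6 18-20 | T7 20-24 | T8 24-28 | T3 28-31 | T4 31-35 | T7 35-39 | T8 39-42 |
Completion: T1=4  T2=8  T3=31  T4=35  T5=18  T6=20  T7=39  T8=42
Turnaround (C−A): T1=4  T2=8  T3=31  T4=35  T5=18  T6=20  T7=39  T8=42
Turnaround = completion − arrival: T1=4, T2=8, T3=31, T4=35, T5=18, T6=20, T7=39, T8=42
Total turnaround = 4 + 8 + 31 + 35 + 18 + 20 + 39 + 42 = 197

197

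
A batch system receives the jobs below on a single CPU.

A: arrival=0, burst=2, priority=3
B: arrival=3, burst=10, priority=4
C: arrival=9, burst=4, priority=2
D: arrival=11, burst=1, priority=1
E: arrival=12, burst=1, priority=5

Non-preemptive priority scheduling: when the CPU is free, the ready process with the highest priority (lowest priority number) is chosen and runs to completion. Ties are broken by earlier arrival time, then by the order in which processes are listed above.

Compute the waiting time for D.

Timeline: | A 0-2 | idle 2-3 | B 3-13 | D 13-14 | C 14-18 | E 18-19 |
Completion: A=2  B=13  C=18  D=14  E=19
Turnaround (C−A): A=2  B=10  C=9  D=3  E=7
Waiting(D) = turnaround − burst = 3 − 1 = 2

2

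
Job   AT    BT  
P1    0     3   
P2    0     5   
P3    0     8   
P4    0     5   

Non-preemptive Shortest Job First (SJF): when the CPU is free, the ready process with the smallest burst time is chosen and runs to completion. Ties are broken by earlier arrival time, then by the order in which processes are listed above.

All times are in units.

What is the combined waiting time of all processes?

24

Timeline: | P1 0-3 | P2 3-8 | P4 8-13 | P3 13-21 |
Completion: P1=3  P2=8  P3=21  P4=13
Turnaround (C−A): P1=3  P2=8  P3=21  P4=13
Waiting = turnaround − burst: P1=0, P2=3, P3=13, P4=8
Total waiting = 0 + 3 + 13 + 8 = 24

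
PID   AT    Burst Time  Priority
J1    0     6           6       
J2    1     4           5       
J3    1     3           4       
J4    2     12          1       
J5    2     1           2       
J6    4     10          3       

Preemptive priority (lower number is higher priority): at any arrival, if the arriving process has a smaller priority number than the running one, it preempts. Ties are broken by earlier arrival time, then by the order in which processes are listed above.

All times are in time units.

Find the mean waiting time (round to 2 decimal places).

17.00

Gantt: | J1 0-1 | J3 1-2 | J4 2-14 | J5 14-15 | J6 15-25 | J3 25-27 | J2 27-31 | J1 31-36 |
Completion: J1=36  J2=31  J3=27  J4=14  J5=15  J6=25
Turnaround (C−A): J1=36  J2=30  J3=26  J4=12  J5=13  J6=21
Waiting times: J1=30, J2=26, J3=23, J4=0, J5=12, J6=11
Average waiting = (30+26+23+0+12+11) / 6 = 102/6 = 17.00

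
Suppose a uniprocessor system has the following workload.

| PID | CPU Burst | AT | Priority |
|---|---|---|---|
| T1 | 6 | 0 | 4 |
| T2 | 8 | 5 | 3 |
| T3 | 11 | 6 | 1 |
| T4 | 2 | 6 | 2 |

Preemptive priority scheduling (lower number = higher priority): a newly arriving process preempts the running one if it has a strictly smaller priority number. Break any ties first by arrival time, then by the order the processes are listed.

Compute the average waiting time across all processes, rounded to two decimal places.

11.25

Timeline: | T1 0-5 | T2 5-6 | T3 6-17 | T4 17-19 | T2 19-26 | T1 26-27 |
Completion: T1=27  T2=26  T3=17  T4=19
Turnaround (C−A): T1=27  T2=21  T3=11  T4=13
Waiting times: T1=21, T2=13, T3=0, T4=11
Average waiting = (21+13+0+11) / 4 = 45/4 = 11.25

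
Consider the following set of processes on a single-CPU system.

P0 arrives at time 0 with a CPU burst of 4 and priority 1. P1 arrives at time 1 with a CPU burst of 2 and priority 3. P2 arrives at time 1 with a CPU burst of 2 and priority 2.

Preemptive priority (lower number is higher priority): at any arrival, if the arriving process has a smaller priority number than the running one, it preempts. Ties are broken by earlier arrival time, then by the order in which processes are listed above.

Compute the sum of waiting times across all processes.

8

Gantt: | P0 0-4 | P2 4-6 | P1 6-8 |
Completion: P0=4  P1=8  P2=6
Waiting = turnaround − burst: P0=0, P1=5, P2=3
Total waiting = 0 + 5 + 3 = 8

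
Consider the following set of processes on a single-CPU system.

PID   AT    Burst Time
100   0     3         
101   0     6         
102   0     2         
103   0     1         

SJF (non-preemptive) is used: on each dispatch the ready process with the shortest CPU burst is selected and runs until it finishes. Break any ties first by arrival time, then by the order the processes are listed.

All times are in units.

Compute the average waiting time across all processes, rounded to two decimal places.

2.50

Timeline: | 103 0-1 | 102 1-3 | 100 3-6 | 101 6-12 |
Completion: 100=6  101=12  102=3  103=1
Turnaround (C−A): 100=6  101=12  102=3  103=1
Waiting times: 100=3, 101=6, 102=1, 103=0
Average waiting = (3+6+1+0) / 4 = 10/4 = 2.50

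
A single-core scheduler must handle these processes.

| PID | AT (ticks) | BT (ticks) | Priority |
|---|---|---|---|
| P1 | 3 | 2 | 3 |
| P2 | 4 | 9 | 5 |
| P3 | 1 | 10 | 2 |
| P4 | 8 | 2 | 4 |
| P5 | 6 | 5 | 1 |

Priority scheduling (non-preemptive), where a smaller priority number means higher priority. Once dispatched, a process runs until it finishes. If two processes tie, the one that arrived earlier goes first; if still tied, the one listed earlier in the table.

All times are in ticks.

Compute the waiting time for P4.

Timeline: | idle 0-1 | P3 1-11 | P5 11-16 | P1 16-18 | P4 18-20 | P2 20-29 |
Completion: P1=18  P2=29  P3=11  P4=20  P5=16
Waiting(P4) = turnaround − burst = 12 − 2 = 10

10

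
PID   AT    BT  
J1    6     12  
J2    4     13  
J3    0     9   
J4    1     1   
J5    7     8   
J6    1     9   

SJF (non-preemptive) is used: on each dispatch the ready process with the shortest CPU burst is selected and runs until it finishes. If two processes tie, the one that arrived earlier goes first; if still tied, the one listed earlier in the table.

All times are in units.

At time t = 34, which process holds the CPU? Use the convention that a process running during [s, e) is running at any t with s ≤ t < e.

Schedule: | J3 0-9 | J4 9-10 | J5 10-18 | J6 18-27 | J1 27-39 | J2 39-52 |
Completion: J1=39  J2=52  J3=9  J4=10  J5=18  J6=27
Turnaround (C−A): J1=33  J2=48  J3=9  J4=9  J5=11  J6=26

J1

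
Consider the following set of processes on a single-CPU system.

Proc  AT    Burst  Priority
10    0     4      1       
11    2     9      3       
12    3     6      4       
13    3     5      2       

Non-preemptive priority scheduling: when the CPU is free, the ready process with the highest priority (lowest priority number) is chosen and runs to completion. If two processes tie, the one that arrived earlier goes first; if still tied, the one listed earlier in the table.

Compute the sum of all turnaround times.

Timeline: | 10 0-4 | 13 4-9 | 11 9-18 | 12 18-24 |
Completion: 10=4  11=18  12=24  13=9
Turnaround (C−A): 10=4  11=16  12=21  13=6
Turnaround = completion − arrival: 10=4, 11=16, 12=21, 13=6
Total turnaround = 4 + 16 + 21 + 6 = 47

47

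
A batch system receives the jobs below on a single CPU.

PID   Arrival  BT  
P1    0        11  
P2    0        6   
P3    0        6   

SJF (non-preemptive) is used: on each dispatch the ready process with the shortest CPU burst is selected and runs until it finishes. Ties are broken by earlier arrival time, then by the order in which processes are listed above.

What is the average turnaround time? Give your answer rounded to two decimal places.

13.67

Schedule: | P2 0-6 | P3 6-12 | P1 12-23 |
Completion: P1=23  P2=6  P3=12
Turnaround (C−A): P1=23  P2=6  P3=12
Turnaround times: P1=23, P2=6, P3=12
Average turnaround = (23+6+12) / 3 = 41/3 = 13.67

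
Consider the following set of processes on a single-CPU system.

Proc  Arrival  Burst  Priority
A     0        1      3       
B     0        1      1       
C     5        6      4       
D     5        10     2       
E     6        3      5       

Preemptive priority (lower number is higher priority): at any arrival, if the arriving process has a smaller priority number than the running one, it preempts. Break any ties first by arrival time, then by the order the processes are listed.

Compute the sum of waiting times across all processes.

26

Timeline: | B 0-1 | A 1-2 | idle 2-5 | D 5-15 | C 15-21 | E 21-24 |
Completion: A=2  B=1  C=21  D=15  E=24
Turnaround (C−A): A=2  B=1  C=16  D=10  E=18
Waiting = turnaround − burst: A=1, B=0, C=10, D=0, E=15
Total waiting = 1 + 0 + 10 + 0 + 15 = 26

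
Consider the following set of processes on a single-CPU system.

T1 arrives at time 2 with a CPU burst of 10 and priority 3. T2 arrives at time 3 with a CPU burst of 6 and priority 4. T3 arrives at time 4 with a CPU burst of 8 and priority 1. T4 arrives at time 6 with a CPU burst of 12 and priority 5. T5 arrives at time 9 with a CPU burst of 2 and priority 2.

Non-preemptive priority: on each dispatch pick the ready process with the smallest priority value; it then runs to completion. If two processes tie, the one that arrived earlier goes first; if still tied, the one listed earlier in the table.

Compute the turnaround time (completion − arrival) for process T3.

16

Timeline: | idle 0-2 | T1 2-12 | T3 12-20 | T5 20-22 | T2 22-28 | T4 28-40 |
Completion: T1=12  T2=28  T3=20  T4=40  T5=22
Turnaround (C−A): T1=10  T2=25  T3=16  T4=34  T5=13
Turnaround(T3) = completion − arrival = 20 − 4 = 16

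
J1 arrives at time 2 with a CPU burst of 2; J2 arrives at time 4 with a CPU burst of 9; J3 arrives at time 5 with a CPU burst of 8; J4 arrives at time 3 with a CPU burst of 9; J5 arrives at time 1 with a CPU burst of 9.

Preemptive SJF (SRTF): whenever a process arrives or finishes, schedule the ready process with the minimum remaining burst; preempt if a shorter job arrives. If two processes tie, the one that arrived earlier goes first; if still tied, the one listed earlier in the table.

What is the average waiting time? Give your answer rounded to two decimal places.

Gantt: | idle 0-1 | J5 1-2 | J1 2-4 | J5 4-12 | J3 12-20 | J4 20-29 | J2 29-38 |
Completion: J1=4  J2=38  J3=20  J4=29  J5=12
Turnaround (C−A): J1=2  J2=34  J3=15  J4=26  J5=11
Waiting times: J1=0, J2=25, J3=7, J4=17, J5=2
Average waiting = (0+25+7+17+2) / 5 = 51/5 = 10.20

10.20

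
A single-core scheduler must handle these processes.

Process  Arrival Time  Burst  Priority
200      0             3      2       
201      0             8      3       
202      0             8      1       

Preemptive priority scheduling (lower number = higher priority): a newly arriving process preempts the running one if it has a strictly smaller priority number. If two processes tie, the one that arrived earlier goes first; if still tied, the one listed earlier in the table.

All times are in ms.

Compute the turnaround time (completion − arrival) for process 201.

19

Gantt: | 202 0-8 | 200 8-11 | 201 11-19 |
Completion: 200=11  201=19  202=8
Turnaround(201) = completion − arrival = 19 − 0 = 19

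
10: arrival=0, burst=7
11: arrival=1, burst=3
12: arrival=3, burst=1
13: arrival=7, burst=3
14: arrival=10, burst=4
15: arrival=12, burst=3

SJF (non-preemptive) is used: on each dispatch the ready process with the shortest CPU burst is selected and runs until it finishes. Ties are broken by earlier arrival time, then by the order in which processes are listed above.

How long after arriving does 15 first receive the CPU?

Gantt: | 10 0-7 | 12 7-8 | 11 8-11 | 13 11-14 | 15 14-17 | 14 17-21 |
Completion: 10=7  11=11  12=8  13=14  14=21  15=17
Response(15) = first start − arrival = 14 − 12 = 2

2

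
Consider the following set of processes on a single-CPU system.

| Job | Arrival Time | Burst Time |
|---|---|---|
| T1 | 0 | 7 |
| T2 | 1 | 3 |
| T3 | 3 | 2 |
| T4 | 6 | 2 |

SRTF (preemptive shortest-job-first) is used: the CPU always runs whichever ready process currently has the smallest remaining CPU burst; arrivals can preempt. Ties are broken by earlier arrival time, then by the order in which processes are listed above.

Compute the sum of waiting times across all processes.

Gantt: | T1 0-1 | T2 1-4 | T3 4-6 | T4 6-8 | T1 8-14 |
Completion: T1=14  T2=4  T3=6  T4=8
Turnaround (C−A): T1=14  T2=3  T3=3  T4=2
Waiting = turnaround − burst: T1=7, T2=0, T3=1, T4=0
Total waiting = 7 + 0 + 1 + 0 = 8

8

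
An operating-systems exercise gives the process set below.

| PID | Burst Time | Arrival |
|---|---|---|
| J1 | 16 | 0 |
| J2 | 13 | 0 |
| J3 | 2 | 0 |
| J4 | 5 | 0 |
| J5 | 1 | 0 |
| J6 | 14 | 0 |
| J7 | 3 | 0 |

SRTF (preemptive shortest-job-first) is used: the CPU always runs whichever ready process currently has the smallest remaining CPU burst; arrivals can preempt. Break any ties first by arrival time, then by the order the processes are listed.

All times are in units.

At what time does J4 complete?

Schedule: | J5 0-1 | J3 1-3 | J7 3-6 | J4 6-11 | J2 11-24 | J6 24-38 | J1 38-54 |
Completion: J1=54  J2=24  J3=3  J4=11  J5=1  J6=38  J7=6
Turnaround (C−A): J1=54  J2=24  J3=3  J4=11  J5=1  J6=38  J7=6

11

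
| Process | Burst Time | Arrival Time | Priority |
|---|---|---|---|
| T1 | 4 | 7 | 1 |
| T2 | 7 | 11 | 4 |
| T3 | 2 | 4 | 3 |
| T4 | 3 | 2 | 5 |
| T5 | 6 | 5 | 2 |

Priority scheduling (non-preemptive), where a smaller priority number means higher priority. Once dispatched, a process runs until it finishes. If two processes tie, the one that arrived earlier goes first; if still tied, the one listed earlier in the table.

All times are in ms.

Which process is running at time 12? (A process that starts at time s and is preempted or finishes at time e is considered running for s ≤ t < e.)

Gantt: | idle 0-2 | T4 2-5 | T5 5-11 | T1 11-15 | T3 15-17 | T2 17-24 |
Completion: T1=15  T2=24  T3=17  T4=5  T5=11
Turnaround (C−A): T1=8  T2=13  T3=13  T4=3  T5=6

T1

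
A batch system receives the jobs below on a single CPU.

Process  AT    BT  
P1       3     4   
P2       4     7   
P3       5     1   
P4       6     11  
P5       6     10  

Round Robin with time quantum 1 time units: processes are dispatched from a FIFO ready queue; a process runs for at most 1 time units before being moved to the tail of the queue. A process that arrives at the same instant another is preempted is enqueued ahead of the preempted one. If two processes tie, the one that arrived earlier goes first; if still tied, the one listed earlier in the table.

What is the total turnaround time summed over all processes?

Gantt: | idle 0-3 | P1 3-4 | P2 4-5 | P1 5-6 | P3 6-7 | P2 7-8 | P4 8-9 | P5 9-10 | P1 10-11 | P2 11-12 | P4 12-13 | P5 13-14 | P1 14-15 | P2 15-16 | P4 16-17 | P5 17-18 | P2 18-19 | P4 19-20 | P5 20-21 | P2 21-22 | P4 22-23 | P5 23-24 | P2 24-25 | P4 25-26 | P5 26-27 | P4 27-28 | P5 28-29 | P4 29-30 | P5 30-31 | P4 31-32 | P5 32-33 | P4 33-34 | P5 34-35 | P4 35-36 |
Completion: P1=15  P2=25  P3=7  P4=36  P5=35
Turnaround (C−A): P1=12  P2=21  P3=2  P4=30  P5=29
Turnaround = completion − arrival: P1=12, P2=21, P3=2, P4=30, P5=29
Total turnaround = 12 + 21 + 2 + 30 + 29 = 94

94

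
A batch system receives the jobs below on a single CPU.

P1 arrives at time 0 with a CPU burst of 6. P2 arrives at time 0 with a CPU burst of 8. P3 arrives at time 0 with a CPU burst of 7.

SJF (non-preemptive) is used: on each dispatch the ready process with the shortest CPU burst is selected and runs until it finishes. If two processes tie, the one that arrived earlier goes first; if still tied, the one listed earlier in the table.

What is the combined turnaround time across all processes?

Gantt: | P1 0-6 | P3 6-13 | P2 13-21 |
Completion: P1=6  P2=21  P3=13
Turnaround (C−A): P1=6  P2=21  P3=13
Turnaround = completion − arrival: P1=6, P2=21, P3=13
Total turnaround = 6 + 21 + 13 = 40

40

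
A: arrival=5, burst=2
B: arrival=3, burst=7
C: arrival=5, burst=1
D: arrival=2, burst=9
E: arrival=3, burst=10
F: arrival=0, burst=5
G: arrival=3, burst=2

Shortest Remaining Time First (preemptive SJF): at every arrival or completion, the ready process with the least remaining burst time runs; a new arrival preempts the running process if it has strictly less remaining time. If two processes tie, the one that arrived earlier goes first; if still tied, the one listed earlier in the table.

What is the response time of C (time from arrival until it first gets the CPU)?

0

Gantt: | F 0-5 | C 5-6 | G 6-8 | A 8-10 | B 10-17 | D 17-26 | E 26-36 |
Completion: A=10  B=17  C=6  D=26  E=36  F=5  G=8
Turnaround (C−A): A=5  B=14  C=1  D=24  E=33  F=5  G=5
Response(C) = first start − arrival = 5 − 5 = 0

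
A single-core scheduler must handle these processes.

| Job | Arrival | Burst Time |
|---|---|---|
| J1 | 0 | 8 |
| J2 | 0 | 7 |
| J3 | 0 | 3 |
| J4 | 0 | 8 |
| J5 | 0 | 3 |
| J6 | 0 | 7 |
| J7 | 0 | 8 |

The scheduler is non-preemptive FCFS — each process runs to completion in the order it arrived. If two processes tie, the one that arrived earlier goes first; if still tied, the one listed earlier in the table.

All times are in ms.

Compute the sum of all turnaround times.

176

Gantt: | J1 0-8 | J2 8-15 | J3 15-18 | J4 18-26 | J5 26-29 | J6 29-36 | J7 36-44 |
Completion: J1=8  J2=15  J3=18  J4=26  J5=29  J6=36  J7=44
Turnaround (C−A): J1=8  J2=15  J3=18  J4=26  J5=29  J6=36  J7=44
Turnaround = completion − arrival: J1=8, J2=15, J3=18, J4=26, J5=29, J6=36, J7=44
Total turnaround = 8 + 15 + 18 + 26 + 29 + 36 + 44 = 176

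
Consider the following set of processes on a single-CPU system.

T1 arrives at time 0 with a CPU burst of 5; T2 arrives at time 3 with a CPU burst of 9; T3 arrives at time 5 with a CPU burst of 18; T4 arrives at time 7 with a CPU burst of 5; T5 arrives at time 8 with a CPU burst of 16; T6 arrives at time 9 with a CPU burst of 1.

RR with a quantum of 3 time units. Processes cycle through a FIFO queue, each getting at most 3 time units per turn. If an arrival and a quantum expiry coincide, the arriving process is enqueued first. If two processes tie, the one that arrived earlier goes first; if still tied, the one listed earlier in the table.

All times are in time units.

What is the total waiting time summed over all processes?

Gantt: | T1 0-3 | T2 3-6 | T1 6-8 | T3 8-11 | T2 11-14 | T4 14-17 | T5 17-20 | T6 20-21 | T3 21-24 | T2 24-27 | T4 27-29 | T5 29-32 | T3 32-35 | T5 35-38 | T3 38-41 | T5 41-44 | T3 44-47 | T5 47-50 | T3 50-53 | T5 53-54 |
Completion: T1=8  T2=27  T3=53  T4=29  T5=54  T6=21
Waiting = turnaround − burst: T1=3, T2=15, T3=30, T4=17, T5=30, T6=11
Total waiting = 3 + 15 + 30 + 17 + 30 + 11 = 106

106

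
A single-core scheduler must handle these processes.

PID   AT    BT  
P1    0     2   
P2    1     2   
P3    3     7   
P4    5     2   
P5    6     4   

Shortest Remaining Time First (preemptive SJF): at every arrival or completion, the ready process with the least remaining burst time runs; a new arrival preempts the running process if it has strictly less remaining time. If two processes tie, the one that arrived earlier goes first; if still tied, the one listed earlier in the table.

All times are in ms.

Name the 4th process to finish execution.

P5

Gantt: | P1 0-2 | P2 2-4 | P3 4-5 | P4 5-7 | P5 7-11 | P3 11-17 |
Completion: P1=2  P2=4  P3=17  P4=7  P5=11
Turnaround (C−A): P1=2  P2=3  P3=14  P4=2  P5=5
Finish order: P1 → P2 → P4 → P5 → P3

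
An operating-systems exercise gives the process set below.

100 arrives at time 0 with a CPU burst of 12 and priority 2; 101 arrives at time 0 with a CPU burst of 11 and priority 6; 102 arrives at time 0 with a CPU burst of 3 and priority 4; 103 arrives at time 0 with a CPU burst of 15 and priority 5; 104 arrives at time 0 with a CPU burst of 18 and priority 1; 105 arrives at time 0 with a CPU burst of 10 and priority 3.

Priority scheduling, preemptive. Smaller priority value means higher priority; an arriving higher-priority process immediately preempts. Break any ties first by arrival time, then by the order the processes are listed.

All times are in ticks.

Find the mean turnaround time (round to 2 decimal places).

Timeline: | 104 0-18 | 100 18-30 | 105 30-40 | 102 40-43 | 103 43-58 | 101 58-69 |
Completion: 100=30  101=69  102=43  103=58  104=18  105=40
Turnaround (C−A): 100=30  101=69  102=43  103=58  104=18  105=40
Turnaround times: 100=30, 101=69, 102=43, 103=58, 104=18, 105=40
Average turnaround = (30+69+43+58+18+40) / 6 = 258/6 = 43.00

43.00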